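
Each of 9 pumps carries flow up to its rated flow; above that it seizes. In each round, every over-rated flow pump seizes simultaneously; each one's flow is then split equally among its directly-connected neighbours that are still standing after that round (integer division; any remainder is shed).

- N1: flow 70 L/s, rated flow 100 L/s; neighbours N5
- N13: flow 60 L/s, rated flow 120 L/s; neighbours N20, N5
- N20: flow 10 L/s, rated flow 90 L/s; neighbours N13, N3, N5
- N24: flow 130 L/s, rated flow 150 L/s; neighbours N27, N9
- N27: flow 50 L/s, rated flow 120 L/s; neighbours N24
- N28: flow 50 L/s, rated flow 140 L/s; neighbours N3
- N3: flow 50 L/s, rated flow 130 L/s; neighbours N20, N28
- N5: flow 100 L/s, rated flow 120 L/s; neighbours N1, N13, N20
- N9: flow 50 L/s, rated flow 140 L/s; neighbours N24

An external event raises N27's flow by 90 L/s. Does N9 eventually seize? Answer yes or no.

Round 1 — N27 at 140 > 120. N27 seizes.
  N27 sheds 140 L/s to N24: 140 each.
    N24: 130+140 = 270 > 150
Round 2 — N24 seizes.
  N24 sheds 270 L/s to N9: 270 each.
    N9: 50+270 = 320 > 140
Round 3 — N9 seizes.
  N9 sheds 320 L/s: no online neighbours, lost.
No further seizures.

yes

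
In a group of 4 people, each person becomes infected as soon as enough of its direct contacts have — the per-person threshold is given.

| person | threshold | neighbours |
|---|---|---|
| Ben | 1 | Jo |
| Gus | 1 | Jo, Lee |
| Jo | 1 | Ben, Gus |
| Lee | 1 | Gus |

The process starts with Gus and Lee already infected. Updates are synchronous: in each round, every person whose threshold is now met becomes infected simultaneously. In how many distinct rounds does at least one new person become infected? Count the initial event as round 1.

3

Round 1 — Gus, Lee become infected (initial).
Round 2 — checking thresholds:
  Jo: 1 of 2 neighbours ≥ 1, becomes infected.
Round 3 — checking thresholds:
  Ben: 1 of 1 neighbours ≥ 1, becomes infected.
Round 4 — no new infections; cascade stops.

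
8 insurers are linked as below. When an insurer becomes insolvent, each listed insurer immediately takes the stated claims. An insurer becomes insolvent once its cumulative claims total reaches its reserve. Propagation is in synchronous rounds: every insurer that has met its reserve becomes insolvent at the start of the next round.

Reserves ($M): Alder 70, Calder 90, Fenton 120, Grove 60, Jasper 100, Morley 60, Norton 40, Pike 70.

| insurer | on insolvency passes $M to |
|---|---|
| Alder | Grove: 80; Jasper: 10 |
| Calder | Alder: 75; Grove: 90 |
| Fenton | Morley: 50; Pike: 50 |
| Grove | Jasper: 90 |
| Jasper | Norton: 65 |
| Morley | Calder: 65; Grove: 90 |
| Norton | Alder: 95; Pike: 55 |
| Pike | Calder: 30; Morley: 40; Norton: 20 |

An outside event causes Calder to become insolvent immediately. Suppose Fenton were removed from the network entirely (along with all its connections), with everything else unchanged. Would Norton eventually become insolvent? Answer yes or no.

yes

With Fenton removed:
Round 1 — Calder becomes insolvent (initial).
  Alder: +75 → 75 ≥ 70
  Grove: +90 → 90 ≥ 60
Round 2 — Alder, Grove become insolvent.
  Jasper: +10+90 → 100 ≥ 100
Round 3 — Jasper becomes insolvent.
  Norton: +65 → 65 ≥ 40
Round 4 — Norton becomes insolvent.
  Pike: +55 → 55 < 70
No further insolvencies.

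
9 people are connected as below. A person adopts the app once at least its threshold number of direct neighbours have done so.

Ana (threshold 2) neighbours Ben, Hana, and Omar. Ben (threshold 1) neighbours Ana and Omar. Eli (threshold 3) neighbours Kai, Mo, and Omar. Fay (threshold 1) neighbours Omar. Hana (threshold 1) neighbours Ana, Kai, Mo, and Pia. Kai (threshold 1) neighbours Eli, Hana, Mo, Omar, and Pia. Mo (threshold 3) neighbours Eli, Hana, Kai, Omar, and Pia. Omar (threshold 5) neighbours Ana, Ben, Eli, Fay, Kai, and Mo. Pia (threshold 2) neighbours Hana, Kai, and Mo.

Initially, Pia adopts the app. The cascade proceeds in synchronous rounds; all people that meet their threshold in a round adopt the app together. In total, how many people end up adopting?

Round 1 — Pia adopts the app (initial).
Round 2 — checking thresholds:
  Hana: 1 of 4 neighbours ≥ 1, adopts the app.
  Kai: 1 of 5 neighbours ≥ 1, adopts the app.
  Mo: 1 of 5 neighbours < 3, below threshold.
Round 3 — checking thresholds:
  Ana: 1 of 3 neighbours < 2, below threshold.
  Eli: 1 of 3 neighbours < 3, below threshold.
  Mo: 3 of 5 neighbours ≥ 3, adopts the app.
  Omar: 1 of 6 neighbours < 5, below threshold.
Round 4 — no new adoptions; cascade stops.

4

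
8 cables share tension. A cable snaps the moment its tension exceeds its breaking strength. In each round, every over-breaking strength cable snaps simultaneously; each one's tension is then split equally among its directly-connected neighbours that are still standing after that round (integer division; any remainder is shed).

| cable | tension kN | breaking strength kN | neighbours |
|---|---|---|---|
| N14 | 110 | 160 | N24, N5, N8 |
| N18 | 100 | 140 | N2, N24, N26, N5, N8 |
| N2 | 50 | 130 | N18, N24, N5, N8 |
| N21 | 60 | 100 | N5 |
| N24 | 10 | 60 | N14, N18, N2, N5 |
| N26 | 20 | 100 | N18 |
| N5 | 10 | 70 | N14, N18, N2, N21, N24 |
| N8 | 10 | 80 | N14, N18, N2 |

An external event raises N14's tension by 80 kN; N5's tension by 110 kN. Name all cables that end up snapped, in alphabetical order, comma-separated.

N14, N18, N2, N24, N26, N5, N8

Round 1 — N14 at 190 > 160; N5 at 120 > 70. N14, N5 snap.
  N14 sheds 190 kN to N24, N8: 95 each.
    N24: 10+95 = 105 > 60
    N8: 10+95 = 105 > 80
  N5 sheds 120 kN to N18, N2, N21, N24: 30 each.
    N18: 100+30 = 130 ≤ 140
    N2: 50+30 = 80 ≤ 130
    N21: 60+30 = 90 ≤ 100
    N24: 105+30 = 135 > 60
Round 2 — N24, N8 snap.
  N24 sheds 135 kN to N18, N2: 67 each (1 lost).
    N18: 130+67 = 197 > 140
    N2: 80+67 = 147 > 130
  N8 sheds 105 kN to N18, N2: 52 each (1 lost).
    N18: 197+52 = 249 > 140
    N2: 147+52 = 199 > 130
Round 3 — N18, N2 snap.
  N18 sheds 249 kN to N26: 249 each.
    N26: 20+249 = 269 > 100
  N2 sheds 199 kN: no online neighbours, lost.
Round 4 — N26 snaps.
  N26 sheds 269 kN: no online neighbours, lost.
No further breaks.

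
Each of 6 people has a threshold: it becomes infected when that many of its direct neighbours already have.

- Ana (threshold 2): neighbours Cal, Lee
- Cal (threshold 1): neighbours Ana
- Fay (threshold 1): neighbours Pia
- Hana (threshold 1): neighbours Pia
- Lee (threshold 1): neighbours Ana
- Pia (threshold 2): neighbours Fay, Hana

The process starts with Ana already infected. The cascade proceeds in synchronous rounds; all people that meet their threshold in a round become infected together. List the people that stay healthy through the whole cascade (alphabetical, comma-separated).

Round 1 — Ana becomes infected (initial).
Round 2 — checking thresholds:
  Cal: 1 of 1 neighbours ≥ 1, becomes infected.
  Lee: 1 of 1 neighbours ≥ 1, becomes infected.
Round 3 — no new infections; cascade stops.

Fay, Hana, Pia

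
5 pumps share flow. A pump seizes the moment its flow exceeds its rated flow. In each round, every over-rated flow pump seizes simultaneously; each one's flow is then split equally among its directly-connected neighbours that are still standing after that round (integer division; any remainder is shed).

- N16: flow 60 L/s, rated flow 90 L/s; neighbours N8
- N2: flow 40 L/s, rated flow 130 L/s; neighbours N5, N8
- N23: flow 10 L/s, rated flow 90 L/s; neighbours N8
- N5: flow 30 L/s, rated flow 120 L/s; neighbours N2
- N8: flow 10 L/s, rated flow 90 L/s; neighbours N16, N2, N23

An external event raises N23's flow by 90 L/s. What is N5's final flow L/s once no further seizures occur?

Round 1 — N23 at 100 > 90. N23 seizes.
  N23 sheds 100 L/s to N8: 100 each.
    N8: 10+100 = 110 > 90
Round 2 — N8 seizes.
  N8 sheds 110 L/s to N16, N2: 55 each.
    N16: 60+55 = 115 > 90
    N2: 40+55 = 95 ≤ 130
Round 3 — N16 seizes.
  N16 sheds 115 L/s: no online neighbours, lost.
No further seizures.

30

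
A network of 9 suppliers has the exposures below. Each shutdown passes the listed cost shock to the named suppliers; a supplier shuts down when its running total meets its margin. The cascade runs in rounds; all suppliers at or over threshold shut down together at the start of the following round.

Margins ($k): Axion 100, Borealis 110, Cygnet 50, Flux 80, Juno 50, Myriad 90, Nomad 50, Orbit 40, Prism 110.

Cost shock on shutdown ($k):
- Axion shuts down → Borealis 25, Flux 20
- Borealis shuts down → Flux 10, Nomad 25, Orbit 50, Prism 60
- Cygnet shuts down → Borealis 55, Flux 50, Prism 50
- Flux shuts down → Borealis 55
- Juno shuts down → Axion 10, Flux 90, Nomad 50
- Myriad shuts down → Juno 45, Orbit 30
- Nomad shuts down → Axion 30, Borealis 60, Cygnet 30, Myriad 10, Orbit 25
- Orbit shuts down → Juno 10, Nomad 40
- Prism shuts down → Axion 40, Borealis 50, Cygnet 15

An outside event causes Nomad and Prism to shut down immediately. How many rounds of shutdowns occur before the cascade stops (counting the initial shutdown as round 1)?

Round 1 — Nomad, Prism shut down (initial).
  Axion: +30+40 → 70 < 100
  Borealis: +60+50 → 110 ≥ 110
  Cygnet: +30+15 → 45 < 50
  Myriad: +10 → 10 < 90
  Orbit: +25 → 25 < 40
Round 2 — Borealis shuts down.
  Flux: +10 → 10 < 80
  Orbit: +50 → 75 ≥ 40
Round 3 — Orbit shuts down.
  Juno: +10 → 10 < 50
No further shutdowns.

3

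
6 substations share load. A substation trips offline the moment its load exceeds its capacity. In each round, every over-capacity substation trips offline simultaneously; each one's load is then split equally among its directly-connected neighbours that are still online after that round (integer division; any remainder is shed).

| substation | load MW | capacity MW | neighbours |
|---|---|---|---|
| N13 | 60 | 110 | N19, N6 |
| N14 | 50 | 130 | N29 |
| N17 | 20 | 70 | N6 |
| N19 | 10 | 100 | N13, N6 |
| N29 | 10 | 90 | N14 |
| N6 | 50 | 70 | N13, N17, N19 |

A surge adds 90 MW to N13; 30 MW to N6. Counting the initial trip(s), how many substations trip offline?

3

Round 1 — N13 at 150 > 110; N6 at 80 > 70. N13, N6 trip offline.
  N13 sheds 150 MW to N19: 150 each.
    N19: 10+150 = 160 > 100
  N6 sheds 80 MW to N17, N19: 40 each.
    N17: 20+40 = 60 ≤ 70
    N19: 160+40 = 200 > 100
Round 2 — N19 trips offline.
  N19 sheds 200 MW: no online neighbours, lost.
No further trips.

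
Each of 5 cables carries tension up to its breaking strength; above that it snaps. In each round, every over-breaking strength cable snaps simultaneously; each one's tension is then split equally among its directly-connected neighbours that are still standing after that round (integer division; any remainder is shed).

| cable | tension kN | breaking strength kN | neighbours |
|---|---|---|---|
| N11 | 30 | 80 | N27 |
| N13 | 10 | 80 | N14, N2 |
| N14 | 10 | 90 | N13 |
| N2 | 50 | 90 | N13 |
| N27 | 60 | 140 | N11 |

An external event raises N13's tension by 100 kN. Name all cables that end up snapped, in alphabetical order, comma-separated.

Round 1 — N13 at 110 > 80. N13 snaps.
  N13 sheds 110 kN to N14, N2: 55 each.
    N14: 10+55 = 65 ≤ 90
    N2: 50+55 = 105 > 90
Round 2 — N2 snaps.
  N2 sheds 105 kN: no online neighbours, lost.
No further breaks.

N13, N2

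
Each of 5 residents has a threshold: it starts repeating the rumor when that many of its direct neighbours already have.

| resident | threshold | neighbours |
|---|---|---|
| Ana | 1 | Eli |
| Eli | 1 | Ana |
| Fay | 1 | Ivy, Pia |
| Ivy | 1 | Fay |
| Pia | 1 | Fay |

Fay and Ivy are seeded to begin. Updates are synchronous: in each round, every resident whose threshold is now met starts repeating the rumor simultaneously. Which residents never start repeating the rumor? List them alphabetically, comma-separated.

Round 1 — Fay, Ivy start repeating the rumor (initial).
Round 2 — checking thresholds:
  Pia: 1 of 1 neighbours ≥ 1, starts repeating the rumor.
Round 3 — no new spreads; cascade stops.

Ana, Eli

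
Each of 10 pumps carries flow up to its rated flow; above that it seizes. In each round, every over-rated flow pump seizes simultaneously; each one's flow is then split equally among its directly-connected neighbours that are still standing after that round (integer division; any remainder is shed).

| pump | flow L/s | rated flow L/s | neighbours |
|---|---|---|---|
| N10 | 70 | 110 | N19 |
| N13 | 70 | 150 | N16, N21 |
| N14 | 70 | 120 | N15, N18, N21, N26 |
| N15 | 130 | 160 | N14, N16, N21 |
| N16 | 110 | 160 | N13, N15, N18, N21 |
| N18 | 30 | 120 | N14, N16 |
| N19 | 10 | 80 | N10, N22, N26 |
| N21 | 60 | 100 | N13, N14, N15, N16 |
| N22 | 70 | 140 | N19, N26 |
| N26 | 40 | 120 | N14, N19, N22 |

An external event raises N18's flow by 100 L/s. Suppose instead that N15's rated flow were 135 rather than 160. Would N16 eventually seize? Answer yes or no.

With N15's rated flow at 135:
Round 1 — N18 at 130 > 120. N18 seizes.
  N18 sheds 130 L/s to N14, N16: 65 each.
    N14: 70+65 = 135 > 120
    N16: 110+65 = 175 > 160
Round 2 — N14, N16 seize.
  N14 sheds 135 L/s to N15, N21, N26: 45 each.
    N15: 130+45 = 175 > 135
    N21: 60+45 = 105 > 100
    N26: 40+45 = 85 ≤ 120
  N16 sheds 175 L/s to N13, N15, N21: 58 each (1 lost).
    N13: 70+58 = 128 ≤ 150
    N15: 175+58 = 233 > 135
    N21: 105+58 = 163 > 100
Round 3 — N15, N21 seize.
  N15 sheds 233 L/s: no online neighbours, lost.
  N21 sheds 163 L/s to N13: 163 each.
    N13: 128+163 = 291 > 150
Round 4 — N13 seizes.
  N13 sheds 291 L/s: no online neighbours, lost.
No further seizures.

yes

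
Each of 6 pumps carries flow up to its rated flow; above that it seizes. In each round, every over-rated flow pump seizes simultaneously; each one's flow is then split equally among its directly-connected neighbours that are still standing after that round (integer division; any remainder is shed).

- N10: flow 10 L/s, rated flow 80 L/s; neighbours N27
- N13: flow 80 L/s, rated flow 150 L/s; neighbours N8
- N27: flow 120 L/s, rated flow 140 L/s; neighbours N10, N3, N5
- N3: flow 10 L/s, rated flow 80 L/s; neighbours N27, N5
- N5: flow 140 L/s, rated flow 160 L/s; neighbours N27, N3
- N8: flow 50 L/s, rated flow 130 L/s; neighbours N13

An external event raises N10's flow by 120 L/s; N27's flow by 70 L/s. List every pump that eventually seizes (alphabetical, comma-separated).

N10, N27, N3, N5

Round 1 — N10 at 130 > 80; N27 at 190 > 140. N10, N27 seize.
  N10 sheds 130 L/s: no online neighbours, lost.
  N27 sheds 190 L/s to N3, N5: 95 each.
    N3: 10+95 = 105 > 80
    N5: 140+95 = 235 > 160
Round 2 — N3, N5 seize.
  N3 sheds 105 L/s: no online neighbours, lost.
  N5 sheds 235 L/s: no online neighbours, lost.
No further seizures.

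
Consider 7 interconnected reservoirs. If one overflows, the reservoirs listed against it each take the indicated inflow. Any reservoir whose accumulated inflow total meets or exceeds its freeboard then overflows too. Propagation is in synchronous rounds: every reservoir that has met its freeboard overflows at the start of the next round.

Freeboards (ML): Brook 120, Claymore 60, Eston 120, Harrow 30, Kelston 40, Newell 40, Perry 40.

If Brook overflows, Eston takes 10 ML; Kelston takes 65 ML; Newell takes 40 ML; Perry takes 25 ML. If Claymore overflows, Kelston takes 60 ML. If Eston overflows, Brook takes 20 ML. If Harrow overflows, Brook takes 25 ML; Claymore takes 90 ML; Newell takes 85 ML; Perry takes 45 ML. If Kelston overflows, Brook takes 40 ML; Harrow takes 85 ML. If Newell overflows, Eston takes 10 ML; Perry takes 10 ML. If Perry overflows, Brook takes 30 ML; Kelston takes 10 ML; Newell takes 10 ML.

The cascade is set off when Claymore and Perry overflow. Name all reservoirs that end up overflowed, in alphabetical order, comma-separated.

Claymore, Harrow, Kelston, Newell, Perry

Round 1 — Claymore, Perry overflow (initial).
  Brook: +30 → 30 < 120
  Kelston: +60+10 → 70 ≥ 40
  Newell: +10 → 10 < 40
Round 2 — Kelston overflows.
  Brook: +40 → 70 < 120
  Harrow: +85 → 85 ≥ 30
Round 3 — Harrow overflows.
  Brook: +25 → 95 < 120
  Newell: +85 → 95 ≥ 40
Round 4 — Newell overflows.
  Eston: +10 → 10 < 120
No further overflows.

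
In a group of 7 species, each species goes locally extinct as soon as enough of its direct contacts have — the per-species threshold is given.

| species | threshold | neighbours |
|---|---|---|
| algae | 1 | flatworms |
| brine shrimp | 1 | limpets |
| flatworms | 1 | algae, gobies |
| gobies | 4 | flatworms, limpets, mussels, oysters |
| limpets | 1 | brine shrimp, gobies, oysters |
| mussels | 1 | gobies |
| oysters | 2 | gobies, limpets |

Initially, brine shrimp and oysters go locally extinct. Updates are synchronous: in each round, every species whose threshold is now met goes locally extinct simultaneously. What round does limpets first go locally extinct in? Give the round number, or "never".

2

Round 1 — brine shrimp, oysters go locally extinct (initial).
Round 2 — checking thresholds:
  gobies: 1 of 4 neighbours < 4, holds.
  limpets: 2 of 3 neighbours ≥ 1, goes locally extinct.
Round 3 — no new extinctions; cascade stops.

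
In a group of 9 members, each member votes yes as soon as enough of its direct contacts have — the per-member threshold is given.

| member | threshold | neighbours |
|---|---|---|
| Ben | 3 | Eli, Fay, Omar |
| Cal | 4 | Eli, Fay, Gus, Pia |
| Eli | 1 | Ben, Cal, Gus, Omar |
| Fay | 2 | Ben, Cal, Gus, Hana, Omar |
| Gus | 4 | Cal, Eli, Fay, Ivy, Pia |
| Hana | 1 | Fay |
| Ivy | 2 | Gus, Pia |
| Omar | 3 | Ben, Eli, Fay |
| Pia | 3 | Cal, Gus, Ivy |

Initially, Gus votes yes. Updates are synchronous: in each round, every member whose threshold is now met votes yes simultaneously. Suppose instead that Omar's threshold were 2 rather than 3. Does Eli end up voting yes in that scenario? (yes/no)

yes

With Omar's threshold at 2:
Round 1 — Gus votes yes (initial).
Round 2 — checking thresholds:
  Cal: 1 of 4 neighbours < 4, below threshold.
  Eli: 1 of 4 neighbours ≥ 1, votes yes.
  Fay: 1 of 5 neighbours < 2, below threshold.
  Ivy: 1 of 2 neighbours < 2, below threshold.
  Pia: 1 of 3 neighbours < 3, below threshold.
Round 3 — no new yes votes; cascade stops.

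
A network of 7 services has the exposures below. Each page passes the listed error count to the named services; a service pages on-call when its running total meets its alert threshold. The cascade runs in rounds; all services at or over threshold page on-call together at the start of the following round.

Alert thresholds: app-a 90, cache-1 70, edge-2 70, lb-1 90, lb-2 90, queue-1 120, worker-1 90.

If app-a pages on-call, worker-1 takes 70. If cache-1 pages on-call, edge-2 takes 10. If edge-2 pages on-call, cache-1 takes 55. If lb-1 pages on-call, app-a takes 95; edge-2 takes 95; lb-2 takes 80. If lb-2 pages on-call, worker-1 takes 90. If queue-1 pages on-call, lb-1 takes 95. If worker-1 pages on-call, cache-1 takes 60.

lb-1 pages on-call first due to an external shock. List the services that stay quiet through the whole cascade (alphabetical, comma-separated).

Round 1 — lb-1 pages on-call (initial).
  app-a: +95 → 95 ≥ 90
  edge-2: +95 → 95 ≥ 70
  lb-2: +80 → 80 < 90
Round 2 — app-a, edge-2 page on-call.
  cache-1: +55 → 55 < 70
  worker-1: +70 → 70 < 90
No further pages.

cache-1, lb-2, queue-1, worker-1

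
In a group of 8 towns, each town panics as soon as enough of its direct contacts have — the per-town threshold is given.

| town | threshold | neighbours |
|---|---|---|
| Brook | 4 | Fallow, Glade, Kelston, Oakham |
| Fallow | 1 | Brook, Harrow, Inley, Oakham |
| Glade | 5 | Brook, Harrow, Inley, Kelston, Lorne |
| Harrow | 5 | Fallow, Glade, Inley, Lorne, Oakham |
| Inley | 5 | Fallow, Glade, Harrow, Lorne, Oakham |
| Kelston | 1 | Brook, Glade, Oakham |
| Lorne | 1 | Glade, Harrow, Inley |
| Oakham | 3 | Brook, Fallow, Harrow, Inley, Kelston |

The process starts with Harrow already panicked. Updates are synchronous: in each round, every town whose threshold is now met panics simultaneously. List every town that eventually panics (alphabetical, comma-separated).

Round 1 — Harrow panics (initial).
Round 2 — checking thresholds:
  Fallow: 1 of 4 neighbours ≥ 1, panics.
  Glade: 1 of 5 neighbours < 5, holds.
  Inley: 1 of 5 neighbours < 5, holds.
  Lorne: 1 of 3 neighbours ≥ 1, panics.
  Oakham: 1 of 5 neighbours < 3, holds.
Round 3 — no new panics; cascade stops.

Fallow, Harrow, Lorne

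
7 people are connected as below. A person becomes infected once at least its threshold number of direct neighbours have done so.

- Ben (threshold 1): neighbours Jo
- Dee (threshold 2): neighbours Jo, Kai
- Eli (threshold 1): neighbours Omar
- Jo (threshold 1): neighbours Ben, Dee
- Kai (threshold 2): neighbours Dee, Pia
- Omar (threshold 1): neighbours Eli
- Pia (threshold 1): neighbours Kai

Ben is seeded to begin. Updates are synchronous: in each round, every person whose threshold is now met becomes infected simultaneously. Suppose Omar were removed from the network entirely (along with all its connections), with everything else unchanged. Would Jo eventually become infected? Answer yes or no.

With Omar removed:
Round 1 — Ben becomes infected (initial).
Round 2 — checking thresholds:
  Jo: 1 of 2 neighbours ≥ 1, becomes infected.
Round 3 — no new infections; cascade stops.

yes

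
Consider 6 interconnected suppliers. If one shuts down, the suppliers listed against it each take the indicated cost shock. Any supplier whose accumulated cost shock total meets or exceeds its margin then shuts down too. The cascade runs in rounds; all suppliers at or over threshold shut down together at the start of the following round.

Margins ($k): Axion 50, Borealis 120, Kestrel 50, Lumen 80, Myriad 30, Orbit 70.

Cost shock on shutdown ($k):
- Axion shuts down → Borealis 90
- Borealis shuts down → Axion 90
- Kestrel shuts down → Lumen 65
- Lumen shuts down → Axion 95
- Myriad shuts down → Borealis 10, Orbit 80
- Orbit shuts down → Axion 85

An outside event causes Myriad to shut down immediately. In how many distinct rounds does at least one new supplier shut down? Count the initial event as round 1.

Round 1 — Myriad shuts down (initial).
  Borealis: +10 → 10 < 120
  Orbit: +80 → 80 ≥ 70
Round 2 — Orbit shuts down.
  Axion: +85 → 85 ≥ 50
Round 3 — Axion shuts down.
  Borealis: +90 → 100 < 120
No further shutdowns.

3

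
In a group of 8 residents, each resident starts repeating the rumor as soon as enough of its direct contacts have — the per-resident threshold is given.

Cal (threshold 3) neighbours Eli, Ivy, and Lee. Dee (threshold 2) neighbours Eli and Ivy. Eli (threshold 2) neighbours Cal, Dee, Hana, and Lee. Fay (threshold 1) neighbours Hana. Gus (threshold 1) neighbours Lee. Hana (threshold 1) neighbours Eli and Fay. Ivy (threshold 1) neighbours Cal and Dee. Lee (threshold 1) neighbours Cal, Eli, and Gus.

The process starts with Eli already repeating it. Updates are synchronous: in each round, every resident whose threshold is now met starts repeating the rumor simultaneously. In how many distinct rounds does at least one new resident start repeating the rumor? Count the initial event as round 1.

Round 1 — Eli starts repeating the rumor (initial).
Round 2 — checking thresholds:
  Cal: 1 of 3 neighbours < 3, not yet.
  Dee: 1 of 2 neighbours < 2, not yet.
  Hana: 1 of 2 neighbours ≥ 1, starts repeating the rumor.
  Lee: 1 of 3 neighbours ≥ 1, starts repeating the rumor.
Round 3 — checking thresholds:
  Cal: 2 of 3 neighbours < 3, not yet.
  Dee: 1 of 2 neighbours < 2, not yet.
  Fay: 1 of 1 neighbours ≥ 1, starts repeating the rumor.
  Gus: 1 of 1 neighbours ≥ 1, starts repeating the rumor.
Round 4 — no new spreads; cascade stops.

3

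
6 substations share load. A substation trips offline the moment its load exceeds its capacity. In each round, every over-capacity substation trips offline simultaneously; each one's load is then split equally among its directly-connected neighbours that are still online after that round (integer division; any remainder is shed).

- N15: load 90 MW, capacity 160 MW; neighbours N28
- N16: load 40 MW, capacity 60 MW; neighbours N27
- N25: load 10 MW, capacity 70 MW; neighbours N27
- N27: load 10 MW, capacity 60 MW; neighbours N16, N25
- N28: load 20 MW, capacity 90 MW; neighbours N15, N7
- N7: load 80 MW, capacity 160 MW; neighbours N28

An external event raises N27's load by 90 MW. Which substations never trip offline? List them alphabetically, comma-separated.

Round 1 — N27 at 100 > 60. N27 trips offline.
  N27 sheds 100 MW to N16, N25: 50 each.
    N16: 40+50 = 90 > 60
    N25: 10+50 = 60 ≤ 70
Round 2 — N16 trips offline.
  N16 sheds 90 MW: no online neighbours, lost.
No further trips.

N15, N25, N28, N7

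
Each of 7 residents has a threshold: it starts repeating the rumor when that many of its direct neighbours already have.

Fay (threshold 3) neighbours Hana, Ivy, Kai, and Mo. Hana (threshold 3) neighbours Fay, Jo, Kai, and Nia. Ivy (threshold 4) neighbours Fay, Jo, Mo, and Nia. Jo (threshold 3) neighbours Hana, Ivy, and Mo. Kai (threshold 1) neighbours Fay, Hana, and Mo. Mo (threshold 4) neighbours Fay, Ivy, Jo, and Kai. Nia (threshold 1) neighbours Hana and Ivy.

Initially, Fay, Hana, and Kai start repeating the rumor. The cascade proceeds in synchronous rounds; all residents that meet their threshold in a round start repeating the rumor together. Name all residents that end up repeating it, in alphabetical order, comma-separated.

Round 1 — Fay, Hana, Kai start repeating the rumor (initial).
Round 2 — checking thresholds:
  Ivy: 1 of 4 neighbours < 4, not yet.
  Jo: 1 of 3 neighbours < 3, not yet.
  Mo: 2 of 4 neighbours < 4, not yet.
  Nia: 1 of 2 neighbours ≥ 1, starts repeating the rumor.
Round 3 — no new spreads; cascade stops.

Fay, Hana, Kai, Nia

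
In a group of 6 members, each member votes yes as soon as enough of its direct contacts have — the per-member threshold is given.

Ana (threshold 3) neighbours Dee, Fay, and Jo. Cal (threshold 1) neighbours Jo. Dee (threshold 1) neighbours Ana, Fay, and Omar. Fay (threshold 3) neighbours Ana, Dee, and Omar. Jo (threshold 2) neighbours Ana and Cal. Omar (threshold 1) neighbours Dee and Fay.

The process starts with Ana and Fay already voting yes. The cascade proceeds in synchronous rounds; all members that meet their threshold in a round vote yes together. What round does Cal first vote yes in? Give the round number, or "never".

never

Round 1 — Ana, Fay vote yes (initial).
Round 2 — checking thresholds:
  Dee: 2 of 3 neighbours ≥ 1, votes yes.
  Jo: 1 of 2 neighbours < 2, holds.
  Omar: 1 of 2 neighbours ≥ 1, votes yes.
Round 3 — no new yes votes; cascade stops.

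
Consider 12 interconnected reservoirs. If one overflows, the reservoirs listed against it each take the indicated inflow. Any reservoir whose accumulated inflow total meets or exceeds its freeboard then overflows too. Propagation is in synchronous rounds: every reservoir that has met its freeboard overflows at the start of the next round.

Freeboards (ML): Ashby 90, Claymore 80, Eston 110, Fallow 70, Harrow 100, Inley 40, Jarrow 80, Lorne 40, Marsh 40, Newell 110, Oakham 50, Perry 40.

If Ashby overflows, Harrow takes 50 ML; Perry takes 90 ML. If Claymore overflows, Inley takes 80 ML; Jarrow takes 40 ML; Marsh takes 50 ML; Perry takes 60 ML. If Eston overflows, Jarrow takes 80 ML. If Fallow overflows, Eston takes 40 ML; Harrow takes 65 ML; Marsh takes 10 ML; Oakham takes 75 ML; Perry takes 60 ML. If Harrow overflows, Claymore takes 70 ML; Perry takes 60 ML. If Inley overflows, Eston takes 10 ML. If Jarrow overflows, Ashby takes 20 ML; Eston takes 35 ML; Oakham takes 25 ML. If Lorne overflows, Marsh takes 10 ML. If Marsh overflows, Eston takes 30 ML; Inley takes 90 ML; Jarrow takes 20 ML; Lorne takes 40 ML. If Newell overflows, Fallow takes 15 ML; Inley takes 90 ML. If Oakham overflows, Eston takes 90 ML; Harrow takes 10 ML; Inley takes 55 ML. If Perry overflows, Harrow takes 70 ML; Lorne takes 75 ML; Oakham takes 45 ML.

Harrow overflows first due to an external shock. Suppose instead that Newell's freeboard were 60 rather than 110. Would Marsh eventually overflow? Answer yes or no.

With Newell's freeboard at 60:
Round 1 — Harrow overflows (initial).
  Claymore: +70 → 70 < 80
  Perry: +60 → 60 ≥ 40
Round 2 — Perry overflows.
  Lorne: +75 → 75 ≥ 40
  Oakham: +45 → 45 < 50
Round 3 — Lorne overflows.
  Marsh: +10 → 10 < 40
No further overflows.

no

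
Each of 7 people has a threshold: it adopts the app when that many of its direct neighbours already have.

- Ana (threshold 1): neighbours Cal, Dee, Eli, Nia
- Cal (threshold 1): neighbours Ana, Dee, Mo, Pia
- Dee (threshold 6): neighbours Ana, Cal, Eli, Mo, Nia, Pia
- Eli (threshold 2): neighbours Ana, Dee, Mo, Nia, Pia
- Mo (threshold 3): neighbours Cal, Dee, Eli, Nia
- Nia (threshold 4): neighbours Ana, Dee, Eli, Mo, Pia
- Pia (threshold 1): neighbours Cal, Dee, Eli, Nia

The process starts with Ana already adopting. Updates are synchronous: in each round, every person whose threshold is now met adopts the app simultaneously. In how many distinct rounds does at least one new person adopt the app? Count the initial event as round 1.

Round 1 — Ana adopts the app (initial).
Round 2 — checking thresholds:
  Cal: 1 of 4 neighbours ≥ 1, adopts the app.
  Dee: 1 of 6 neighbours < 6, below threshold.
  Eli: 1 of 5 neighbours < 2, below threshold.
  Nia: 1 of 5 neighbours < 4, below threshold.
Round 3 — checking thresholds:
  Dee: 2 of 6 neighbours < 6, below threshold.
  Eli: 1 of 5 neighbours < 2, below threshold.
  Mo: 1 of 4 neighbours < 3, below threshold.
  Nia: 1 of 5 neighbours < 4, below threshold.
  Pia: 1 of 4 neighbours ≥ 1, adopts the app.
Round 4 — checking thresholds:
  Dee: 3 of 6 neighbours < 6, below threshold.
  Eli: 2 of 5 neighbours ≥ 2, adopts the app.
  Mo: 1 of 4 neighbours < 3, below threshold.
  Nia: 2 of 5 neighbours < 4, below threshold.
Round 5 — no new adoptions; cascade stops.

4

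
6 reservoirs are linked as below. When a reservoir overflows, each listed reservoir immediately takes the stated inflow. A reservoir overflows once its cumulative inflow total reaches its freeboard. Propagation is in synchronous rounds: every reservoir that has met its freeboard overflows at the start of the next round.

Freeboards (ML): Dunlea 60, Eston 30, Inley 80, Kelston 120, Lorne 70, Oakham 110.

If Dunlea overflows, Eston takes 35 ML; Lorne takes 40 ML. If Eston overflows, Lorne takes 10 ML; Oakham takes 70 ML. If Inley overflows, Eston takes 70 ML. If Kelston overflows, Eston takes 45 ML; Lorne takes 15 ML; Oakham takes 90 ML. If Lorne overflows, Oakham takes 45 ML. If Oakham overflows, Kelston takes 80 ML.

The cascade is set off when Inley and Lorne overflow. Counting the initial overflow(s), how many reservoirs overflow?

4

Round 1 — Inley, Lorne overflow (initial).
  Eston: +70 → 70 ≥ 30
  Oakham: +45 → 45 < 110
Round 2 — Eston overflows.
  Oakham: +70 → 115 ≥ 110
Round 3 — Oakham overflows.
  Kelston: +80 → 80 < 120
No further overflows.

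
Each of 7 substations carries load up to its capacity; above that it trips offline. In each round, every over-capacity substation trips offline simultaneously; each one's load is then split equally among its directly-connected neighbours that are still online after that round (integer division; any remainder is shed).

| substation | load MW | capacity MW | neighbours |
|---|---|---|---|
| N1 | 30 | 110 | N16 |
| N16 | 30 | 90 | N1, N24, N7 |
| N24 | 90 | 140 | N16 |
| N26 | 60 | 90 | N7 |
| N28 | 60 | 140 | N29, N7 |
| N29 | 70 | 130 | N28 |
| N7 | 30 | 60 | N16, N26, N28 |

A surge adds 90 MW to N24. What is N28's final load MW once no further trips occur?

Round 1 — N24 at 180 > 140. N24 trips offline.
  N24 sheds 180 MW to N16: 180 each.
    N16: 30+180 = 210 > 90
Round 2 — N16 trips offline.
  N16 sheds 210 MW to N1, N7: 105 each.
    N1: 30+105 = 135 > 110
    N7: 30+105 = 135 > 60
Round 3 — N1, N7 trip offline.
  N1 sheds 135 MW: no online neighbours, lost.
  N7 sheds 135 MW to N26, N28: 67 each (1 lost).
    N26: 60+67 = 127 > 90
    N28: 60+67 = 127 ≤ 140
Round 4 — N26 trips offline.
  N26 sheds 127 MW: no online neighbours, lost.
No further trips.

127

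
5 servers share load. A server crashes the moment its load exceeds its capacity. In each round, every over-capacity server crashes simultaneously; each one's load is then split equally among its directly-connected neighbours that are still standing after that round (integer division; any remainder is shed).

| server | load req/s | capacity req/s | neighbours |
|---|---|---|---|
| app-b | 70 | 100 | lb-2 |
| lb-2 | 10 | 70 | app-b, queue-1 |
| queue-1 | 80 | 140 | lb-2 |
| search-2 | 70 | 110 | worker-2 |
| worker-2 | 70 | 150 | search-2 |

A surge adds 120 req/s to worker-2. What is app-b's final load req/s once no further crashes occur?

Round 1 — worker-2 at 190 > 150. worker-2 crashes.
  worker-2 sheds 190 req/s to search-2: 190 each.
    search-2: 70+190 = 260 > 110
Round 2 — search-2 crashes.
  search-2 sheds 260 req/s: no online neighbours, lost.
No further crashes.

70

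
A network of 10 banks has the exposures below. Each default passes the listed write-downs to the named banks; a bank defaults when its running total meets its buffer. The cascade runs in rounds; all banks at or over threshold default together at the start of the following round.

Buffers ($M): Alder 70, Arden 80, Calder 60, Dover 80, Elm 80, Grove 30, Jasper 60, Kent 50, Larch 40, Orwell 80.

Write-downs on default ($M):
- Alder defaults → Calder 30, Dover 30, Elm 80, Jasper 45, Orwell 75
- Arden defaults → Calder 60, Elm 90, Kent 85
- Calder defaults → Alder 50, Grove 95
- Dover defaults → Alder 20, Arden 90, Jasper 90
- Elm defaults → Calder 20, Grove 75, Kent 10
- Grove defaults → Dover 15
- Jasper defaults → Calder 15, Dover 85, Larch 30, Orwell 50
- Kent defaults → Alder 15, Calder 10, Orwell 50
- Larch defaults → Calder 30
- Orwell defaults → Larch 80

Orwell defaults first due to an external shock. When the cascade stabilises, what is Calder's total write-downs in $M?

Round 1 — Orwell defaults (initial).
  Larch: +80 → 80 ≥ 40
Round 2 — Larch defaults.
  Calder: +30 → 30 < 60
No further defaults.

30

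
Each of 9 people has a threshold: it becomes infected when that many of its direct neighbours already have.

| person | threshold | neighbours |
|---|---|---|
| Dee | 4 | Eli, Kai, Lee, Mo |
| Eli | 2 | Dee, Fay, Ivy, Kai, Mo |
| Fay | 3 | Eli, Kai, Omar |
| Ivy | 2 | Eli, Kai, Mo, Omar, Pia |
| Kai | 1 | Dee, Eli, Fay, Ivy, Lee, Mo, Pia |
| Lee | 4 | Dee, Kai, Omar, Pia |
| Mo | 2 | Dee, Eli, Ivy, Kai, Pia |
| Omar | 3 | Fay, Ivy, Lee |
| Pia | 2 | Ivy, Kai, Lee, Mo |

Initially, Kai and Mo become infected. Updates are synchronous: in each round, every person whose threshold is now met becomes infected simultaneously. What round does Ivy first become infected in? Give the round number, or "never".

2

Round 1 — Kai, Mo become infected (initial).
Round 2 — checking thresholds:
  Dee: 2 of 4 neighbours < 4, holds.
  Eli: 2 of 5 neighbours ≥ 2, becomes infected.
  Fay: 1 of 3 neighbours < 3, holds.
  Ivy: 2 of 5 neighbours ≥ 2, becomes infected.
  Lee: 1 of 4 neighbours < 4, holds.
  Pia: 2 of 4 neighbours ≥ 2, becomes infected.
Round 3 — no new infections; cascade stops.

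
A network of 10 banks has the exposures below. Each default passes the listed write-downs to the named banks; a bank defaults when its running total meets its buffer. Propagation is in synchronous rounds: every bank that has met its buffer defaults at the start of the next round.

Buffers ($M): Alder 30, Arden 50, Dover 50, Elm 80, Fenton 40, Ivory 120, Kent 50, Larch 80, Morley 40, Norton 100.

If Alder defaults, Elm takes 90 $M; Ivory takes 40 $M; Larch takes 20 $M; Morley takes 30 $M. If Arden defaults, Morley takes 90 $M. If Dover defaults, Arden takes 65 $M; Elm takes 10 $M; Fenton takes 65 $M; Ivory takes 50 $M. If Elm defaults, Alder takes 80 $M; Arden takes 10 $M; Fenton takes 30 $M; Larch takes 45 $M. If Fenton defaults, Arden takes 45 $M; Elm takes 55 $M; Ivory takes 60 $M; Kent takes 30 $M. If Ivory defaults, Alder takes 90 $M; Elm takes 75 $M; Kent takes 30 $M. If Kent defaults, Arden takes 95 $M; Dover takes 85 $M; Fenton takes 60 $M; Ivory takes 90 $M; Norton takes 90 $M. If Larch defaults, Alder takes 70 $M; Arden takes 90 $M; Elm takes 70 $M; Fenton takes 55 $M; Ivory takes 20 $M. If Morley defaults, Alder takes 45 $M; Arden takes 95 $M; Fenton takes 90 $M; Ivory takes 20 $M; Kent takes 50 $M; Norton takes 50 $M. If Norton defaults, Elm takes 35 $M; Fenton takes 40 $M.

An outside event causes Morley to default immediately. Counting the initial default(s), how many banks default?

9

Round 1 — Morley defaults (initial).
  Alder: +45 → 45 ≥ 30
  Arden: +95 → 95 ≥ 50
  Fenton: +90 → 90 ≥ 40
  Ivory: +20 → 20 < 120
  Kent: +50 → 50 ≥ 50
  Norton: +50 → 50 < 100
Round 2 — Alder, Arden, Fenton, Kent default.
  Dover: +85 → 85 ≥ 50
  Elm: +90+55 → 145 ≥ 80
  Ivory: +40+60+90 → 210 ≥ 120
  Larch: +20 → 20 < 80
  Norton: +90 → 140 ≥ 100
Round 3 — Dover, Elm, Ivory, Norton default.
  Larch: +45 → 65 < 80
No further defaults.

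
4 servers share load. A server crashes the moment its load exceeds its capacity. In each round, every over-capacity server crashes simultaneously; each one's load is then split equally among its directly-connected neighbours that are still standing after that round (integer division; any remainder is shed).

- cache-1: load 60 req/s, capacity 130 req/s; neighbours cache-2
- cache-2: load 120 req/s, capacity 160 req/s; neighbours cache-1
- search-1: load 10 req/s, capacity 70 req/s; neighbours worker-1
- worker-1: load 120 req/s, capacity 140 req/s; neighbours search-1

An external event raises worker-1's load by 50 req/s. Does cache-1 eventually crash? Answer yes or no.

no

Round 1 — worker-1 at 170 > 140. worker-1 crashes.
  worker-1 sheds 170 req/s to search-1: 170 each.
    search-1: 10+170 = 180 > 70
Round 2 — search-1 crashes.
  search-1 sheds 180 req/s: no online neighbours, lost.
No further crashes.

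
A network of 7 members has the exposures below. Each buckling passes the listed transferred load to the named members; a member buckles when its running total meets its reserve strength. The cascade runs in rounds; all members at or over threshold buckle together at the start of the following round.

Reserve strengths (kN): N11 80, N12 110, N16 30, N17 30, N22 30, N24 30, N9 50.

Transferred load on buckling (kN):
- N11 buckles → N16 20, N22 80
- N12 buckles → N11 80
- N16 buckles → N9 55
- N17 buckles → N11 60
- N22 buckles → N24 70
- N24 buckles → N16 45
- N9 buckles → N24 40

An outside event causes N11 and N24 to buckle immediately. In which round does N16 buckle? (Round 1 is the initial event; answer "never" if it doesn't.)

2

Round 1 — N11, N24 buckle (initial).
  N16: +20+45 → 65 ≥ 30
  N22: +80 → 80 ≥ 30
Round 2 — N16, N22 buckle.
  N9: +55 → 55 ≥ 50
Round 3 — N9 buckles.
No further bucklings.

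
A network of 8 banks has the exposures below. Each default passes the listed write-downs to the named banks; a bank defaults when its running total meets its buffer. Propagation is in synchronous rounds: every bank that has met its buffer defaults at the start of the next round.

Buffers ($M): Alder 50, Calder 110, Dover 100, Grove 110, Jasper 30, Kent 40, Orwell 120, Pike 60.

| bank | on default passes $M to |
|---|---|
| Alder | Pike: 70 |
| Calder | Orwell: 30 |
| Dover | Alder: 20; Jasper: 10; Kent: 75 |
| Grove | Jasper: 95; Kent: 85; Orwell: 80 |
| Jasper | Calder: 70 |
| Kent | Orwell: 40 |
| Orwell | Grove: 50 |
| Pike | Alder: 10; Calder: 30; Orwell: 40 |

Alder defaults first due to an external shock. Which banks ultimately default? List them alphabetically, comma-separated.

Alder, Pike

Round 1 — Alder defaults (initial).
  Pike: +70 → 70 ≥ 60
Round 2 — Pike defaults.
  Calder: +30 → 30 < 110
  Orwell: +40 → 40 < 120
No further defaults.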